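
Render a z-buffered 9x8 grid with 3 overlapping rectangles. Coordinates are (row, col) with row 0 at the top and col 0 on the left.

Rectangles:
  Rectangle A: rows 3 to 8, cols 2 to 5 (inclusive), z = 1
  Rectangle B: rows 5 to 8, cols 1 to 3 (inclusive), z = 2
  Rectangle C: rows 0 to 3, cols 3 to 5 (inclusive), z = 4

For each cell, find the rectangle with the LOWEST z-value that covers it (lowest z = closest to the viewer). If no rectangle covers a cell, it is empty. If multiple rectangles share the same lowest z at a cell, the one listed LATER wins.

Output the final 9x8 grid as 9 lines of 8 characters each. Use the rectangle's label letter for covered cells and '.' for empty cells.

...CCC..
...CCC..
...CCC..
..AAAA..
..AAAA..
.BAAAA..
.BAAAA..
.BAAAA..
.BAAAA..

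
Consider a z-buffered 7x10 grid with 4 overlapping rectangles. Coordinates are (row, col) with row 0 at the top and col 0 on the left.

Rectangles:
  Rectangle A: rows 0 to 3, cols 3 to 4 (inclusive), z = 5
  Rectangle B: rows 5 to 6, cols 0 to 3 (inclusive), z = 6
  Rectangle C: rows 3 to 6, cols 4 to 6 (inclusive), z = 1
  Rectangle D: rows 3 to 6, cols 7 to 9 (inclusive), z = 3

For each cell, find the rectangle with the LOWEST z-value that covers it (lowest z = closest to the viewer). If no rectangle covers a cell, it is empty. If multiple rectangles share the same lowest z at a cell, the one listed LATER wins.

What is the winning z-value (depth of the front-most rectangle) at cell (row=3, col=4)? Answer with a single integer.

Answer: 1

Derivation:
Check cell (3,4):
  A: rows 0-3 cols 3-4 z=5 -> covers; best now A (z=5)
  B: rows 5-6 cols 0-3 -> outside (row miss)
  C: rows 3-6 cols 4-6 z=1 -> covers; best now C (z=1)
  D: rows 3-6 cols 7-9 -> outside (col miss)
Winner: C at z=1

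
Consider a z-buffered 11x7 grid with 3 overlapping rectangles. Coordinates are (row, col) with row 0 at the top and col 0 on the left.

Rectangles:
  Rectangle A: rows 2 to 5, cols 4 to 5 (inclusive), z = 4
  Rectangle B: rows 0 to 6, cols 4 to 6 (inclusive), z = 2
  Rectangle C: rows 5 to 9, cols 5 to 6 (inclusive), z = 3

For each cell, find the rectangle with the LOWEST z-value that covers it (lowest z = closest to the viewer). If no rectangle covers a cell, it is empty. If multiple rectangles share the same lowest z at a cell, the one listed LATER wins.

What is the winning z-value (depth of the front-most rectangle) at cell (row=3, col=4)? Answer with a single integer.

Check cell (3,4):
  A: rows 2-5 cols 4-5 z=4 -> covers; best now A (z=4)
  B: rows 0-6 cols 4-6 z=2 -> covers; best now B (z=2)
  C: rows 5-9 cols 5-6 -> outside (row miss)
Winner: B at z=2

Answer: 2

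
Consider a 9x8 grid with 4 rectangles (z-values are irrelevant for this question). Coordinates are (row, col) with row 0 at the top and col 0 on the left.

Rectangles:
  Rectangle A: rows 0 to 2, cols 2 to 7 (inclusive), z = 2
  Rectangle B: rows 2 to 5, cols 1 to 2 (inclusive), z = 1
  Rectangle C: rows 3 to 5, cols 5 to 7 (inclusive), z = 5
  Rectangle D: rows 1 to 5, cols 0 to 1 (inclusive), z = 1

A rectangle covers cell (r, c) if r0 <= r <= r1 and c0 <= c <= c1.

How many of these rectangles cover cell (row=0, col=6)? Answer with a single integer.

Check cell (0,6):
  A: rows 0-2 cols 2-7 -> covers
  B: rows 2-5 cols 1-2 -> outside (row miss)
  C: rows 3-5 cols 5-7 -> outside (row miss)
  D: rows 1-5 cols 0-1 -> outside (row miss)
Count covering = 1

Answer: 1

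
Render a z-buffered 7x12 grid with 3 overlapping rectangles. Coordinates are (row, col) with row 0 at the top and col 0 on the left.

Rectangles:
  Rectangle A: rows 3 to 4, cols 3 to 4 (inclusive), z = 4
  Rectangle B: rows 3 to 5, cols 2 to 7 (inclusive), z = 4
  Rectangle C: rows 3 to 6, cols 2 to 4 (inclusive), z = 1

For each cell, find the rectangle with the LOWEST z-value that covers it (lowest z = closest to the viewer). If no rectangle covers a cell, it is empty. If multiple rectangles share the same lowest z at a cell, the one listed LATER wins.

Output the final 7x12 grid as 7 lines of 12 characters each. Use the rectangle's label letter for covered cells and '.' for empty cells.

............
............
............
..CCCBBB....
..CCCBBB....
..CCCBBB....
..CCC.......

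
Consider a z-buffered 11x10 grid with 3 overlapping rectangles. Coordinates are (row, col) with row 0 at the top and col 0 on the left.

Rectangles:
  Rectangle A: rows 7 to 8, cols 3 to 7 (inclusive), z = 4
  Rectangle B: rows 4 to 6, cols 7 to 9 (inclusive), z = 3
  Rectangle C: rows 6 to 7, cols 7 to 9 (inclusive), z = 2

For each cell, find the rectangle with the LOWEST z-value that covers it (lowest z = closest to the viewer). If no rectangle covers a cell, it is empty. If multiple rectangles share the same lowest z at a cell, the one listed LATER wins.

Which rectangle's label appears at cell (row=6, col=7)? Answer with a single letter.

Check cell (6,7):
  A: rows 7-8 cols 3-7 -> outside (row miss)
  B: rows 4-6 cols 7-9 z=3 -> covers; best now B (z=3)
  C: rows 6-7 cols 7-9 z=2 -> covers; best now C (z=2)
Winner: C at z=2

Answer: C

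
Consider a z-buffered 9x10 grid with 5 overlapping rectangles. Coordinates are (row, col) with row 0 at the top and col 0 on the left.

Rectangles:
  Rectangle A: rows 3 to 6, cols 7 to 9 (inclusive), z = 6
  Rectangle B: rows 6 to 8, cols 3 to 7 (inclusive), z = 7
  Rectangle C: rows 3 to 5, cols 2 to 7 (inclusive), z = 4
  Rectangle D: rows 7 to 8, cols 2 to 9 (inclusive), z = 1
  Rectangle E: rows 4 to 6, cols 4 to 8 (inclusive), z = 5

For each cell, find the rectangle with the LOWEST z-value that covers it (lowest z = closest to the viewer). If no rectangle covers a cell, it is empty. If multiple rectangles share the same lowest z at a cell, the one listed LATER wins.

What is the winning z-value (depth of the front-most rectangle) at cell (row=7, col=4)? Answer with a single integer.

Check cell (7,4):
  A: rows 3-6 cols 7-9 -> outside (row miss)
  B: rows 6-8 cols 3-7 z=7 -> covers; best now B (z=7)
  C: rows 3-5 cols 2-7 -> outside (row miss)
  D: rows 7-8 cols 2-9 z=1 -> covers; best now D (z=1)
  E: rows 4-6 cols 4-8 -> outside (row miss)
Winner: D at z=1

Answer: 1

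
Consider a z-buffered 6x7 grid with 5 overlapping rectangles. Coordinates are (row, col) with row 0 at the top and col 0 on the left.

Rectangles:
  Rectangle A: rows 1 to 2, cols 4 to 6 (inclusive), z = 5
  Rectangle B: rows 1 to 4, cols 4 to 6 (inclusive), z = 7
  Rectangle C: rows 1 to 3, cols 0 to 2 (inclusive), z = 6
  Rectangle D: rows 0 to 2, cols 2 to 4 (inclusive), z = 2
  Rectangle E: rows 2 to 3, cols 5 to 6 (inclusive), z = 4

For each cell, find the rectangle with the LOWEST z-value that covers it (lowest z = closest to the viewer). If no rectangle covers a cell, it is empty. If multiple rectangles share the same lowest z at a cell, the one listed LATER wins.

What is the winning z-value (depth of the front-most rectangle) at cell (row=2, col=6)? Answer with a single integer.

Answer: 4

Derivation:
Check cell (2,6):
  A: rows 1-2 cols 4-6 z=5 -> covers; best now A (z=5)
  B: rows 1-4 cols 4-6 z=7 -> covers; best now A (z=5)
  C: rows 1-3 cols 0-2 -> outside (col miss)
  D: rows 0-2 cols 2-4 -> outside (col miss)
  E: rows 2-3 cols 5-6 z=4 -> covers; best now E (z=4)
Winner: E at z=4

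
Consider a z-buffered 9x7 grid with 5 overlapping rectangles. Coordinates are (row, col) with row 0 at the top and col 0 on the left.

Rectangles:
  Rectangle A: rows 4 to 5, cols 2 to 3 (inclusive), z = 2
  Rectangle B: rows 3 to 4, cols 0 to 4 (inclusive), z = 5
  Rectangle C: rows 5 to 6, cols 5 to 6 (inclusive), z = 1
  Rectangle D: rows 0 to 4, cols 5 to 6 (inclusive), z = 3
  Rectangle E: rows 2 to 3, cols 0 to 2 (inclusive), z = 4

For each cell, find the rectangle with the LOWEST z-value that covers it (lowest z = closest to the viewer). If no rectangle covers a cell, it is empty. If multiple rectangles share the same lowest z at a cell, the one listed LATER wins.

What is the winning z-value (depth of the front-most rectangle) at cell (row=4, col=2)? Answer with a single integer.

Answer: 2

Derivation:
Check cell (4,2):
  A: rows 4-5 cols 2-3 z=2 -> covers; best now A (z=2)
  B: rows 3-4 cols 0-4 z=5 -> covers; best now A (z=2)
  C: rows 5-6 cols 5-6 -> outside (row miss)
  D: rows 0-4 cols 5-6 -> outside (col miss)
  E: rows 2-3 cols 0-2 -> outside (row miss)
Winner: A at z=2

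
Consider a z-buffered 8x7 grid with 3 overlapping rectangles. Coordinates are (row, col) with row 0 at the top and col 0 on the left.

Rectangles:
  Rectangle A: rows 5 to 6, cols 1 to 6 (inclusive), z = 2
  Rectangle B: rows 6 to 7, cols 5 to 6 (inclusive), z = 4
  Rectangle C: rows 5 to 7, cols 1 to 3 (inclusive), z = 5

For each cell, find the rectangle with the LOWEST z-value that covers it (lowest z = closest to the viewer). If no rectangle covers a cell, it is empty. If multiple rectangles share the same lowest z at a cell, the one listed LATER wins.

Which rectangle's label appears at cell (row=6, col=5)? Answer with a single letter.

Check cell (6,5):
  A: rows 5-6 cols 1-6 z=2 -> covers; best now A (z=2)
  B: rows 6-7 cols 5-6 z=4 -> covers; best now A (z=2)
  C: rows 5-7 cols 1-3 -> outside (col miss)
Winner: A at z=2

Answer: A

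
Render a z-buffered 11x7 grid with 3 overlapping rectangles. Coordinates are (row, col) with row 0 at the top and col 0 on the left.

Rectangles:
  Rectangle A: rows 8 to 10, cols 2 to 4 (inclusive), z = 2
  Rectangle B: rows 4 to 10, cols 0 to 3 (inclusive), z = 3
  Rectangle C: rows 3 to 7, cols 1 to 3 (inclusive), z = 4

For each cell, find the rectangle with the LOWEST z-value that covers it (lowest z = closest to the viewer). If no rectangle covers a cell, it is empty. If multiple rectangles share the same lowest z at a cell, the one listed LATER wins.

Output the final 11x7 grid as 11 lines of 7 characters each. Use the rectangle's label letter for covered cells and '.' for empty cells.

.......
.......
.......
.CCC...
BBBB...
BBBB...
BBBB...
BBBB...
BBAAA..
BBAAA..
BBAAA..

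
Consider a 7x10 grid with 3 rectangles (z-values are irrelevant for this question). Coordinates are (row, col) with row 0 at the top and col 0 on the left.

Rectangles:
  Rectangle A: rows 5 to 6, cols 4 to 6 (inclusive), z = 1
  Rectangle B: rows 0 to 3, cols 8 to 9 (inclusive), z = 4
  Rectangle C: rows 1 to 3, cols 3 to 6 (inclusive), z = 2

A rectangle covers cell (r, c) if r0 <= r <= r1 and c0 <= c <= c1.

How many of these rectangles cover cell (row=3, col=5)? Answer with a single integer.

Answer: 1

Derivation:
Check cell (3,5):
  A: rows 5-6 cols 4-6 -> outside (row miss)
  B: rows 0-3 cols 8-9 -> outside (col miss)
  C: rows 1-3 cols 3-6 -> covers
Count covering = 1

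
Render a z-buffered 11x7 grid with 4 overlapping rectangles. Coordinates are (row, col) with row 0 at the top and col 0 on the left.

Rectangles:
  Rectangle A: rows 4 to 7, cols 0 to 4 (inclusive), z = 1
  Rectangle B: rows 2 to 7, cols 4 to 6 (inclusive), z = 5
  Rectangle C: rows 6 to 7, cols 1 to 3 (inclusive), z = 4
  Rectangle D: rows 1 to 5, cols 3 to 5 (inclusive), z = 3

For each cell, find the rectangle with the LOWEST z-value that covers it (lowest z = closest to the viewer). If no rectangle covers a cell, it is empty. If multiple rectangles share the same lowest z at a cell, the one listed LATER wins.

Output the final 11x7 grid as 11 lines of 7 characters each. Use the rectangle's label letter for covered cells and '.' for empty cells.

.......
...DDD.
...DDDB
...DDDB
AAAAADB
AAAAADB
AAAAABB
AAAAABB
.......
.......
.......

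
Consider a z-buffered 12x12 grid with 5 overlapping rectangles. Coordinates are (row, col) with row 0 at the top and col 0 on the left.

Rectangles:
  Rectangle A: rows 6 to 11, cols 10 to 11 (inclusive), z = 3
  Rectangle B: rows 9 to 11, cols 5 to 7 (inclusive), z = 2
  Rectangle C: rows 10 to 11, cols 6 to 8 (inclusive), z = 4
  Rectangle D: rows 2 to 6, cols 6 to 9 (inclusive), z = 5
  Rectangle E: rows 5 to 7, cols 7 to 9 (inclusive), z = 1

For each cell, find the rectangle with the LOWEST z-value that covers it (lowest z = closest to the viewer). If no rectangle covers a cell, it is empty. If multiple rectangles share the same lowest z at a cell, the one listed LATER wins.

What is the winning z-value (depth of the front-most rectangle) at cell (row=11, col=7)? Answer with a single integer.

Check cell (11,7):
  A: rows 6-11 cols 10-11 -> outside (col miss)
  B: rows 9-11 cols 5-7 z=2 -> covers; best now B (z=2)
  C: rows 10-11 cols 6-8 z=4 -> covers; best now B (z=2)
  D: rows 2-6 cols 6-9 -> outside (row miss)
  E: rows 5-7 cols 7-9 -> outside (row miss)
Winner: B at z=2

Answer: 2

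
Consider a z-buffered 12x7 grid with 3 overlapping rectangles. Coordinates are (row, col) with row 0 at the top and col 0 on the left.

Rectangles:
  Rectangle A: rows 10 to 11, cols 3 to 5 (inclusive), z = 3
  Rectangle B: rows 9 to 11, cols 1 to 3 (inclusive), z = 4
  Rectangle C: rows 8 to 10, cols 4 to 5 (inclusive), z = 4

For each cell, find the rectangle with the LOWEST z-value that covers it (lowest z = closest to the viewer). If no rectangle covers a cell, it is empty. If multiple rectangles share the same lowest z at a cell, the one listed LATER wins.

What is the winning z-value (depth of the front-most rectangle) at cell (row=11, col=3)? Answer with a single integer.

Check cell (11,3):
  A: rows 10-11 cols 3-5 z=3 -> covers; best now A (z=3)
  B: rows 9-11 cols 1-3 z=4 -> covers; best now A (z=3)
  C: rows 8-10 cols 4-5 -> outside (row miss)
Winner: A at z=3

Answer: 3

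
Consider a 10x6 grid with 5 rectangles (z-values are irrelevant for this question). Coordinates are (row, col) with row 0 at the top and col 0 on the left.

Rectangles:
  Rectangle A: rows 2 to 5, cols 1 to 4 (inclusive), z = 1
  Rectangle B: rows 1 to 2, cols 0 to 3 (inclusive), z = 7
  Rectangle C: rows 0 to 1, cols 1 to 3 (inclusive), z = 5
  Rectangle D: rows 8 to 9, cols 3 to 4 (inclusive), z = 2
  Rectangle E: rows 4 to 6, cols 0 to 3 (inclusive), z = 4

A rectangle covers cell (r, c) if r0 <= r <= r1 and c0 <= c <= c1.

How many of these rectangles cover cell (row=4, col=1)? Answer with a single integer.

Answer: 2

Derivation:
Check cell (4,1):
  A: rows 2-5 cols 1-4 -> covers
  B: rows 1-2 cols 0-3 -> outside (row miss)
  C: rows 0-1 cols 1-3 -> outside (row miss)
  D: rows 8-9 cols 3-4 -> outside (row miss)
  E: rows 4-6 cols 0-3 -> covers
Count covering = 2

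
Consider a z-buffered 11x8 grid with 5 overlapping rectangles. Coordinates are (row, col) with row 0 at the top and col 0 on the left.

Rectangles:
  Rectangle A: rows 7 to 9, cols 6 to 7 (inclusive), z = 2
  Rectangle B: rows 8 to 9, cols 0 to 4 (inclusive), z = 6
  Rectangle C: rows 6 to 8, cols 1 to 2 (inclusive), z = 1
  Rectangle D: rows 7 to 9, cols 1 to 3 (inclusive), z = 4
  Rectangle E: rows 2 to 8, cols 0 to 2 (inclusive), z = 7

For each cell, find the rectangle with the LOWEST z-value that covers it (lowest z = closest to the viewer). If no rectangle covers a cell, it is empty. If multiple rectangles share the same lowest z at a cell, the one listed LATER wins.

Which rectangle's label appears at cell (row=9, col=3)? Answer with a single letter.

Answer: D

Derivation:
Check cell (9,3):
  A: rows 7-9 cols 6-7 -> outside (col miss)
  B: rows 8-9 cols 0-4 z=6 -> covers; best now B (z=6)
  C: rows 6-8 cols 1-2 -> outside (row miss)
  D: rows 7-9 cols 1-3 z=4 -> covers; best now D (z=4)
  E: rows 2-8 cols 0-2 -> outside (row miss)
Winner: D at z=4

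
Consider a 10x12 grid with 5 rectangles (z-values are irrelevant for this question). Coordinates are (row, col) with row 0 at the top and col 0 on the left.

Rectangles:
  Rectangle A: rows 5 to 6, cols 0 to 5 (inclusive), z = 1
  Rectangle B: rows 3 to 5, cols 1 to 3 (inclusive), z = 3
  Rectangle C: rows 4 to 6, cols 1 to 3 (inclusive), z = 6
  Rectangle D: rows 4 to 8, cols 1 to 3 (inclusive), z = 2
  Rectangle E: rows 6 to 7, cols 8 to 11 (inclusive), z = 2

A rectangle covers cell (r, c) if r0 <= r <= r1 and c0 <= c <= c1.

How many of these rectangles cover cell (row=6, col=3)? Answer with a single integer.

Check cell (6,3):
  A: rows 5-6 cols 0-5 -> covers
  B: rows 3-5 cols 1-3 -> outside (row miss)
  C: rows 4-6 cols 1-3 -> covers
  D: rows 4-8 cols 1-3 -> covers
  E: rows 6-7 cols 8-11 -> outside (col miss)
Count covering = 3

Answer: 3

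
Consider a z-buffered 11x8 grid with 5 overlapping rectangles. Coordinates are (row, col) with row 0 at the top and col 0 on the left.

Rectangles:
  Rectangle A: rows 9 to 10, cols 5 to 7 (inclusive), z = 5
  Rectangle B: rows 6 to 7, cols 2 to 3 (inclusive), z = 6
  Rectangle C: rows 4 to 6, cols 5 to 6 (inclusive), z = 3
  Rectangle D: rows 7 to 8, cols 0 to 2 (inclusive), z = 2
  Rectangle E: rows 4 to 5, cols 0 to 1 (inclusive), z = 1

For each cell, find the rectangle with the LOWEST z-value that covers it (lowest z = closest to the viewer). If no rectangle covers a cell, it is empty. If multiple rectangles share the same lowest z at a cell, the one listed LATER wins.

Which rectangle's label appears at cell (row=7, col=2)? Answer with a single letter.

Answer: D

Derivation:
Check cell (7,2):
  A: rows 9-10 cols 5-7 -> outside (row miss)
  B: rows 6-7 cols 2-3 z=6 -> covers; best now B (z=6)
  C: rows 4-6 cols 5-6 -> outside (row miss)
  D: rows 7-8 cols 0-2 z=2 -> covers; best now D (z=2)
  E: rows 4-5 cols 0-1 -> outside (row miss)
Winner: D at z=2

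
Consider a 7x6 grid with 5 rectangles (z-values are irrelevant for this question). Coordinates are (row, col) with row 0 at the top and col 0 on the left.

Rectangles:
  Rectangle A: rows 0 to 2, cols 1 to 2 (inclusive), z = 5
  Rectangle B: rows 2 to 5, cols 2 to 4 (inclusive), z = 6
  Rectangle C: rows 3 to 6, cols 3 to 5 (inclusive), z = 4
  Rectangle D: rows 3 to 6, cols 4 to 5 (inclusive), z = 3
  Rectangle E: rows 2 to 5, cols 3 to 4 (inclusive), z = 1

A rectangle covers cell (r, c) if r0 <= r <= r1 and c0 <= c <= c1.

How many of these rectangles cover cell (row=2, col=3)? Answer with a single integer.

Check cell (2,3):
  A: rows 0-2 cols 1-2 -> outside (col miss)
  B: rows 2-5 cols 2-4 -> covers
  C: rows 3-6 cols 3-5 -> outside (row miss)
  D: rows 3-6 cols 4-5 -> outside (row miss)
  E: rows 2-5 cols 3-4 -> covers
Count covering = 2

Answer: 2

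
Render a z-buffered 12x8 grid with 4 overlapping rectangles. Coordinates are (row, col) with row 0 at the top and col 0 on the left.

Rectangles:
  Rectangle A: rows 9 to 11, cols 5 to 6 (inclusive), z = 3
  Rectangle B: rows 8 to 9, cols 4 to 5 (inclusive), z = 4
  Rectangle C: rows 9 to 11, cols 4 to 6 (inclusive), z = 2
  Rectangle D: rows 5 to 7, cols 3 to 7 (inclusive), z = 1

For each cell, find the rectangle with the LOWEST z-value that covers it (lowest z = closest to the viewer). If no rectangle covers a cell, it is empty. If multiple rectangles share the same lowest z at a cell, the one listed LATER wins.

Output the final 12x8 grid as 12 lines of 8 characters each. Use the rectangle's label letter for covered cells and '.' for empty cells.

........
........
........
........
........
...DDDDD
...DDDDD
...DDDDD
....BB..
....CCC.
....CCC.
....CCC.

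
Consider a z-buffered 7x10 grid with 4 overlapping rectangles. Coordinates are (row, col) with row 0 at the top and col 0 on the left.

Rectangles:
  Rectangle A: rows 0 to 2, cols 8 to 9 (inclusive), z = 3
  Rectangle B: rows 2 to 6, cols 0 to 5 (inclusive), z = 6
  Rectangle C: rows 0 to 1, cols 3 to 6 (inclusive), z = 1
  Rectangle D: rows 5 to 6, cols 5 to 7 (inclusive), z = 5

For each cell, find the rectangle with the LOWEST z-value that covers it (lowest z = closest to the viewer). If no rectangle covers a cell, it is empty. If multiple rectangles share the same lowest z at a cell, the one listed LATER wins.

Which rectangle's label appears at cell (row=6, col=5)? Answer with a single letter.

Answer: D

Derivation:
Check cell (6,5):
  A: rows 0-2 cols 8-9 -> outside (row miss)
  B: rows 2-6 cols 0-5 z=6 -> covers; best now B (z=6)
  C: rows 0-1 cols 3-6 -> outside (row miss)
  D: rows 5-6 cols 5-7 z=5 -> covers; best now D (z=5)
Winner: D at z=5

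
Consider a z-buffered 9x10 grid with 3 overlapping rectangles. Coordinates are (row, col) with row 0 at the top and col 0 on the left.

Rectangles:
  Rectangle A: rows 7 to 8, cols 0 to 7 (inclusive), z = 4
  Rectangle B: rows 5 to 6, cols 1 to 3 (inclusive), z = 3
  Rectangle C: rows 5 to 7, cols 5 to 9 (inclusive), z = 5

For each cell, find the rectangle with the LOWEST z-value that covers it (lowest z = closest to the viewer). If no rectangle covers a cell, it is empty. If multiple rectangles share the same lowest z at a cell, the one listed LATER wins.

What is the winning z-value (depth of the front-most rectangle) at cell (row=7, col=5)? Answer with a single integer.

Answer: 4

Derivation:
Check cell (7,5):
  A: rows 7-8 cols 0-7 z=4 -> covers; best now A (z=4)
  B: rows 5-6 cols 1-3 -> outside (row miss)
  C: rows 5-7 cols 5-9 z=5 -> covers; best now A (z=4)
Winner: A at z=4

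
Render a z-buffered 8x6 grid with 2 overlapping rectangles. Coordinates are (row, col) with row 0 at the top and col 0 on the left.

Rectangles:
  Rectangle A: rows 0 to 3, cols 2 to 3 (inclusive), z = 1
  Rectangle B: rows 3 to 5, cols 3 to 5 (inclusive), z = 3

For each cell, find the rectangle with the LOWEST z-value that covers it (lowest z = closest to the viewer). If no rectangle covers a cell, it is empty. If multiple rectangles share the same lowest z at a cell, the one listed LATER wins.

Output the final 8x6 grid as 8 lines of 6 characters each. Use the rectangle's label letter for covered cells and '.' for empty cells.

..AA..
..AA..
..AA..
..AABB
...BBB
...BBB
......
......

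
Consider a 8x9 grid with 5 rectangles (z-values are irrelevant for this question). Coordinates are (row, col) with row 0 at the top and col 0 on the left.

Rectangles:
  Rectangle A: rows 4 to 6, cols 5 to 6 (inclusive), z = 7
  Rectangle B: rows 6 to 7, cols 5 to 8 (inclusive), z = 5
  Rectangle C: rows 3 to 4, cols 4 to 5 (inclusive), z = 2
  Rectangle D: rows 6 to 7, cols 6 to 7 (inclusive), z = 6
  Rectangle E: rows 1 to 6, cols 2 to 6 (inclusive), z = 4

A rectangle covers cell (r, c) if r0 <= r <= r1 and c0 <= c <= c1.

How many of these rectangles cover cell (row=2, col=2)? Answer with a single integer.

Answer: 1

Derivation:
Check cell (2,2):
  A: rows 4-6 cols 5-6 -> outside (row miss)
  B: rows 6-7 cols 5-8 -> outside (row miss)
  C: rows 3-4 cols 4-5 -> outside (row miss)
  D: rows 6-7 cols 6-7 -> outside (row miss)
  E: rows 1-6 cols 2-6 -> covers
Count covering = 1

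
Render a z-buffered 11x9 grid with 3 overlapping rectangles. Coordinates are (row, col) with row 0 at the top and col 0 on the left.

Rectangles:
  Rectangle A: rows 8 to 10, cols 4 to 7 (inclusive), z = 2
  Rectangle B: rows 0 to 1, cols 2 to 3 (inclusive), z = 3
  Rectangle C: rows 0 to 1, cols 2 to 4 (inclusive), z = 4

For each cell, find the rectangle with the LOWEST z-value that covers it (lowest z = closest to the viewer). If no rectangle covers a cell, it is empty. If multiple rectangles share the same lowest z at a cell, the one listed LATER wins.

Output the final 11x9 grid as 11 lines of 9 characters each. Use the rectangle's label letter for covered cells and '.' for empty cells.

..BBC....
..BBC....
.........
.........
.........
.........
.........
.........
....AAAA.
....AAAA.
....AAAA.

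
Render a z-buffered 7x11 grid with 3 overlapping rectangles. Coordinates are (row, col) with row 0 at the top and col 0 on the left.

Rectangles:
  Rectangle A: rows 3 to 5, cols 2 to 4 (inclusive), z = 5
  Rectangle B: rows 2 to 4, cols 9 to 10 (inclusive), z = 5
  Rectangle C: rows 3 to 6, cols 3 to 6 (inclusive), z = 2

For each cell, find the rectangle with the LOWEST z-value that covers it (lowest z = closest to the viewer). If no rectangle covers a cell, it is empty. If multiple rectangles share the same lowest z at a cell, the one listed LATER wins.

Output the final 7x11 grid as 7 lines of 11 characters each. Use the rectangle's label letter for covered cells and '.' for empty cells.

...........
...........
.........BB
..ACCCC..BB
..ACCCC..BB
..ACCCC....
...CCCC....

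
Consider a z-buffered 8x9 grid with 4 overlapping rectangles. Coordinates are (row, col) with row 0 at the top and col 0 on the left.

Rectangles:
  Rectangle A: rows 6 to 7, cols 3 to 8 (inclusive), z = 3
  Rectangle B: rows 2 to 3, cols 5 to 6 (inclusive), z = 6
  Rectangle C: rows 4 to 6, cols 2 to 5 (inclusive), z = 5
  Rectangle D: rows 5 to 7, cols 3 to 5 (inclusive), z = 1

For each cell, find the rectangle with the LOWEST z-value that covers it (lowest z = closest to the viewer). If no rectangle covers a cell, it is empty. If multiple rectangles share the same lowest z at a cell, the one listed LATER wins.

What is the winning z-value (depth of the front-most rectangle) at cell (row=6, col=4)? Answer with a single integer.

Answer: 1

Derivation:
Check cell (6,4):
  A: rows 6-7 cols 3-8 z=3 -> covers; best now A (z=3)
  B: rows 2-3 cols 5-6 -> outside (row miss)
  C: rows 4-6 cols 2-5 z=5 -> covers; best now A (z=3)
  D: rows 5-7 cols 3-5 z=1 -> covers; best now D (z=1)
Winner: D at z=1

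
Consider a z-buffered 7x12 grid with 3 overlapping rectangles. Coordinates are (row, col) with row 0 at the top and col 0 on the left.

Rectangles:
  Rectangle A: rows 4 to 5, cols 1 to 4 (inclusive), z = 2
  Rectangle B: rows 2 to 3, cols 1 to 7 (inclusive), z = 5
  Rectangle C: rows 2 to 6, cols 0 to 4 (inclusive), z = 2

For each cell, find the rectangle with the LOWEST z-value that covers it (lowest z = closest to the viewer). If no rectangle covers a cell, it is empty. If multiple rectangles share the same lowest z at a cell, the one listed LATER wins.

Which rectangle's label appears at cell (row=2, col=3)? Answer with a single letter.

Answer: C

Derivation:
Check cell (2,3):
  A: rows 4-5 cols 1-4 -> outside (row miss)
  B: rows 2-3 cols 1-7 z=5 -> covers; best now B (z=5)
  C: rows 2-6 cols 0-4 z=2 -> covers; best now C (z=2)
Winner: C at z=2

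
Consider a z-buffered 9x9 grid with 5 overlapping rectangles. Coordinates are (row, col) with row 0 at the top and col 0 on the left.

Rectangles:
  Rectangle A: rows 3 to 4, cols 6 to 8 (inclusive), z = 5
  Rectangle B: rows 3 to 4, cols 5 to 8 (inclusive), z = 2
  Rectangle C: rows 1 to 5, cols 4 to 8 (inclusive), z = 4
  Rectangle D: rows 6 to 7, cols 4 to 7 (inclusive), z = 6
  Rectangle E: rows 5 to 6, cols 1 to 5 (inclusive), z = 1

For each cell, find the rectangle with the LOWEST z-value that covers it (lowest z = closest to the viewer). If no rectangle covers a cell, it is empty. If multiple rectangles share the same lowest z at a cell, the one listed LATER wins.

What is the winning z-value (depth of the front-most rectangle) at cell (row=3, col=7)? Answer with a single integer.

Answer: 2

Derivation:
Check cell (3,7):
  A: rows 3-4 cols 6-8 z=5 -> covers; best now A (z=5)
  B: rows 3-4 cols 5-8 z=2 -> covers; best now B (z=2)
  C: rows 1-5 cols 4-8 z=4 -> covers; best now B (z=2)
  D: rows 6-7 cols 4-7 -> outside (row miss)
  E: rows 5-6 cols 1-5 -> outside (row miss)
Winner: B at z=2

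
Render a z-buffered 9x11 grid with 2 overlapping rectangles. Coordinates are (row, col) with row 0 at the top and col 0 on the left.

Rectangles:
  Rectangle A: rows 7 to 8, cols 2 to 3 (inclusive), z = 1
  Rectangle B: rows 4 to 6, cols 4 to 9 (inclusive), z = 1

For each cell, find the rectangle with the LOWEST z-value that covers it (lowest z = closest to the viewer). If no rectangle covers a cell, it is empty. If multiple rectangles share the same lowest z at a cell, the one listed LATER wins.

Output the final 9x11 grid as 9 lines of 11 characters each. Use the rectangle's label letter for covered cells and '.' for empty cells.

...........
...........
...........
...........
....BBBBBB.
....BBBBBB.
....BBBBBB.
..AA.......
..AA.......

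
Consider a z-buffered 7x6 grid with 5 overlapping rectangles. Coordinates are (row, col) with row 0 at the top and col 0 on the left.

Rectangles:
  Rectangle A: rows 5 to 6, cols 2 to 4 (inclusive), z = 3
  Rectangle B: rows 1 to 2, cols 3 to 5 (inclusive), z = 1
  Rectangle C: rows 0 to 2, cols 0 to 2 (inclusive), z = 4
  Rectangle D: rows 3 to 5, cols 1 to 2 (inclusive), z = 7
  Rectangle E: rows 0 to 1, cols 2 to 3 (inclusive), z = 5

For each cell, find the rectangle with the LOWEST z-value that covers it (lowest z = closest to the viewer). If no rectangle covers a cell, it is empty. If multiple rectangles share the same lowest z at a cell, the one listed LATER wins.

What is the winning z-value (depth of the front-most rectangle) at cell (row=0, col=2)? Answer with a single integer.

Check cell (0,2):
  A: rows 5-6 cols 2-4 -> outside (row miss)
  B: rows 1-2 cols 3-5 -> outside (row miss)
  C: rows 0-2 cols 0-2 z=4 -> covers; best now C (z=4)
  D: rows 3-5 cols 1-2 -> outside (row miss)
  E: rows 0-1 cols 2-3 z=5 -> covers; best now C (z=4)
Winner: C at z=4

Answer: 4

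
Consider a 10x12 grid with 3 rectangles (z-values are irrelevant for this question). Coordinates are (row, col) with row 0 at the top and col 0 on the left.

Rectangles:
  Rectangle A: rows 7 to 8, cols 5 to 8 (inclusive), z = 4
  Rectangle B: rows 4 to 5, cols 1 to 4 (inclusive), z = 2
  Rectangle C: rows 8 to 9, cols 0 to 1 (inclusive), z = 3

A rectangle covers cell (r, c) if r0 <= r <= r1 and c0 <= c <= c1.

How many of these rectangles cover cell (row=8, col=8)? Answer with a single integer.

Answer: 1

Derivation:
Check cell (8,8):
  A: rows 7-8 cols 5-8 -> covers
  B: rows 4-5 cols 1-4 -> outside (row miss)
  C: rows 8-9 cols 0-1 -> outside (col miss)
Count covering = 1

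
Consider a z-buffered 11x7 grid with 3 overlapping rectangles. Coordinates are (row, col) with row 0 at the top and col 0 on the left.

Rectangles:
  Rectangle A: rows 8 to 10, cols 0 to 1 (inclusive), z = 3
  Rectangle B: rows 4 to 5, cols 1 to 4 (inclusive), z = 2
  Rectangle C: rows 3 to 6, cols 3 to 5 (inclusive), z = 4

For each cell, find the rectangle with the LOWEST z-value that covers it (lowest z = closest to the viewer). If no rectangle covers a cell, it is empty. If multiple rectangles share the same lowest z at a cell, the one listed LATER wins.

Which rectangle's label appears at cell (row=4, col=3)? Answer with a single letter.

Check cell (4,3):
  A: rows 8-10 cols 0-1 -> outside (row miss)
  B: rows 4-5 cols 1-4 z=2 -> covers; best now B (z=2)
  C: rows 3-6 cols 3-5 z=4 -> covers; best now B (z=2)
Winner: B at z=2

Answer: B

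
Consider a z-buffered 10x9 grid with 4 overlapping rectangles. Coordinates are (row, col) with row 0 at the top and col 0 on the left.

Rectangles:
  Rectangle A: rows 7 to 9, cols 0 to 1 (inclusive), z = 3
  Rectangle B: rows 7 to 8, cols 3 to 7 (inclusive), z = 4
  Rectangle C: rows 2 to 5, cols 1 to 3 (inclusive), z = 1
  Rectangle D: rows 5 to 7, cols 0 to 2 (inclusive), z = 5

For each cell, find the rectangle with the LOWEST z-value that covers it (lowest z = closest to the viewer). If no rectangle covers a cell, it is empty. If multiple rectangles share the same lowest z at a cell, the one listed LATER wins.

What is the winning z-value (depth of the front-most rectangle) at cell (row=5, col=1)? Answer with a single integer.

Answer: 1

Derivation:
Check cell (5,1):
  A: rows 7-9 cols 0-1 -> outside (row miss)
  B: rows 7-8 cols 3-7 -> outside (row miss)
  C: rows 2-5 cols 1-3 z=1 -> covers; best now C (z=1)
  D: rows 5-7 cols 0-2 z=5 -> covers; best now C (z=1)
Winner: C at z=1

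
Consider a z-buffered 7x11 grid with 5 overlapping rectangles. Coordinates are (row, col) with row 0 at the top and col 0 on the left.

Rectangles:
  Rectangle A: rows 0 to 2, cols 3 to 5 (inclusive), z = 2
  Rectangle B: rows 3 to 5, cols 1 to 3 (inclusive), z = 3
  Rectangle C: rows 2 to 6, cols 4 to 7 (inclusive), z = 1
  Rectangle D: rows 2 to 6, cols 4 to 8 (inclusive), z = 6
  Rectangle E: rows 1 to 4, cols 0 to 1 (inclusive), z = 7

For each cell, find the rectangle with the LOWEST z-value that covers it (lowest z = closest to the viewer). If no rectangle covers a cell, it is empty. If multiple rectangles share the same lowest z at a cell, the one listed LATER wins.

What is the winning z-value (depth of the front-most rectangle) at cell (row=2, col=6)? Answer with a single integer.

Check cell (2,6):
  A: rows 0-2 cols 3-5 -> outside (col miss)
  B: rows 3-5 cols 1-3 -> outside (row miss)
  C: rows 2-6 cols 4-7 z=1 -> covers; best now C (z=1)
  D: rows 2-6 cols 4-8 z=6 -> covers; best now C (z=1)
  E: rows 1-4 cols 0-1 -> outside (col miss)
Winner: C at z=1

Answer: 1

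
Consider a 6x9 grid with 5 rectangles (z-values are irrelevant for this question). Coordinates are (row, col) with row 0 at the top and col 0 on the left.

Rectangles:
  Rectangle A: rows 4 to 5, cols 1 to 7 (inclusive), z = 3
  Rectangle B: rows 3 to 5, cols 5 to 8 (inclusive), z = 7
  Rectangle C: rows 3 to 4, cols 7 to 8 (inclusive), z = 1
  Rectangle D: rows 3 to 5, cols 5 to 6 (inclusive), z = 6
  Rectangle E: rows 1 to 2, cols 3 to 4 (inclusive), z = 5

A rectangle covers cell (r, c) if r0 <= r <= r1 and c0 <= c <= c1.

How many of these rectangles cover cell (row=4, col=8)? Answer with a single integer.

Answer: 2

Derivation:
Check cell (4,8):
  A: rows 4-5 cols 1-7 -> outside (col miss)
  B: rows 3-5 cols 5-8 -> covers
  C: rows 3-4 cols 7-8 -> covers
  D: rows 3-5 cols 5-6 -> outside (col miss)
  E: rows 1-2 cols 3-4 -> outside (row miss)
Count covering = 2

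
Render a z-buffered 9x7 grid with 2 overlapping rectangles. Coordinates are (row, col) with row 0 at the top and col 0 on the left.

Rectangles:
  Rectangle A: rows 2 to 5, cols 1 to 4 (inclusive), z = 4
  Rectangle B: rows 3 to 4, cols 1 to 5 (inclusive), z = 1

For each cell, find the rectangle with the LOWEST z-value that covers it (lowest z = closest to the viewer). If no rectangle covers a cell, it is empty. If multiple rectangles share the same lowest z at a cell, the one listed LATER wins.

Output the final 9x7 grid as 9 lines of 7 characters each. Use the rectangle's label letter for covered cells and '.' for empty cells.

.......
.......
.AAAA..
.BBBBB.
.BBBBB.
.AAAA..
.......
.......
.......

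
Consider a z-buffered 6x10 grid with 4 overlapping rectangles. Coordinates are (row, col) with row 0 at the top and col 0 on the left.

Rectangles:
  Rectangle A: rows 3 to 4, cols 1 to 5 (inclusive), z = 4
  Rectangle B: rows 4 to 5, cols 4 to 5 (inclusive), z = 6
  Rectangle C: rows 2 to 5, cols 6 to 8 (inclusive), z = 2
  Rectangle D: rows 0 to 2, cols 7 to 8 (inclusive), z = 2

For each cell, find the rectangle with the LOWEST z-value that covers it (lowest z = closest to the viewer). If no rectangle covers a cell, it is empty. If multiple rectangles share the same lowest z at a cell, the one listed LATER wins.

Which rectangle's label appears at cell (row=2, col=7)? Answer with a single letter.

Answer: D

Derivation:
Check cell (2,7):
  A: rows 3-4 cols 1-5 -> outside (row miss)
  B: rows 4-5 cols 4-5 -> outside (row miss)
  C: rows 2-5 cols 6-8 z=2 -> covers; best now C (z=2)
  D: rows 0-2 cols 7-8 z=2 -> covers; best now D (z=2)
Winner: D at z=2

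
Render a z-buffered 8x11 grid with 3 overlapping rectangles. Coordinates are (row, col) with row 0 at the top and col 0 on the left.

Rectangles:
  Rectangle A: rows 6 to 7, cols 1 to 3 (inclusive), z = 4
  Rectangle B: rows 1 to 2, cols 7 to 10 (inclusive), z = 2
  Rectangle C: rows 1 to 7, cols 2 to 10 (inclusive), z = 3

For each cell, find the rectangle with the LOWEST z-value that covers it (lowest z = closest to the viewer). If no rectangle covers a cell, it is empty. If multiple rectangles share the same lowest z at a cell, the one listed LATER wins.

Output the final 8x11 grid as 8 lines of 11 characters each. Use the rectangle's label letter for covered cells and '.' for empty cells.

...........
..CCCCCBBBB
..CCCCCBBBB
..CCCCCCCCC
..CCCCCCCCC
..CCCCCCCCC
.ACCCCCCCCC
.ACCCCCCCCC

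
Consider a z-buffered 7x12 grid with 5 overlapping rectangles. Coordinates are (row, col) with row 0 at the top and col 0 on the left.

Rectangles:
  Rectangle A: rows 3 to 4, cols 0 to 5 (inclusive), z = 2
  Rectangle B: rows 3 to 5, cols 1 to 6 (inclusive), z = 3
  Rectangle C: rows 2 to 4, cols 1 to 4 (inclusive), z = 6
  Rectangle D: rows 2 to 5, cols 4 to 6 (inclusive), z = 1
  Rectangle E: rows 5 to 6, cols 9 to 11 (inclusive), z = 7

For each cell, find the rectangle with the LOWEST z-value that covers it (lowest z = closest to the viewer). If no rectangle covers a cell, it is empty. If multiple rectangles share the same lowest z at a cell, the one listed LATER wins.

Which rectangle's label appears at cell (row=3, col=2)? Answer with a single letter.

Answer: A

Derivation:
Check cell (3,2):
  A: rows 3-4 cols 0-5 z=2 -> covers; best now A (z=2)
  B: rows 3-5 cols 1-6 z=3 -> covers; best now A (z=2)
  C: rows 2-4 cols 1-4 z=6 -> covers; best now A (z=2)
  D: rows 2-5 cols 4-6 -> outside (col miss)
  E: rows 5-6 cols 9-11 -> outside (row miss)
Winner: A at z=2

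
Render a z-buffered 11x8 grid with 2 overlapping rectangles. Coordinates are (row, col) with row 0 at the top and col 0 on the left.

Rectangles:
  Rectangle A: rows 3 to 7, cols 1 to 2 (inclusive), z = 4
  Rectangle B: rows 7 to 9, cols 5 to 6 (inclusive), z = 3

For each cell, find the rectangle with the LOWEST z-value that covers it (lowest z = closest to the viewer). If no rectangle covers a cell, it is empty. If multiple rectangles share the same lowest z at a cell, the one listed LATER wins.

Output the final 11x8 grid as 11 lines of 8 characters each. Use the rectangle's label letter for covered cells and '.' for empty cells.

........
........
........
.AA.....
.AA.....
.AA.....
.AA.....
.AA..BB.
.....BB.
.....BB.
........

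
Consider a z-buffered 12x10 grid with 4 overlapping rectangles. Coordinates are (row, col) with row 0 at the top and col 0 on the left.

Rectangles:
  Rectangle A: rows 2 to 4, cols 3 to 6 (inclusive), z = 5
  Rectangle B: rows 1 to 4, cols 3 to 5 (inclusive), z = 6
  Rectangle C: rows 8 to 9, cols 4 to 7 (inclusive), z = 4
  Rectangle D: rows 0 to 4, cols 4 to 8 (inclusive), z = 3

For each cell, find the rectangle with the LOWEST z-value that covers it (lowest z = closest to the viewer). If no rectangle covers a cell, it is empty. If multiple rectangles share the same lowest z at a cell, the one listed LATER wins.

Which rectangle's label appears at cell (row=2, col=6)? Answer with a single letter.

Answer: D

Derivation:
Check cell (2,6):
  A: rows 2-4 cols 3-6 z=5 -> covers; best now A (z=5)
  B: rows 1-4 cols 3-5 -> outside (col miss)
  C: rows 8-9 cols 4-7 -> outside (row miss)
  D: rows 0-4 cols 4-8 z=3 -> covers; best now D (z=3)
Winner: D at z=3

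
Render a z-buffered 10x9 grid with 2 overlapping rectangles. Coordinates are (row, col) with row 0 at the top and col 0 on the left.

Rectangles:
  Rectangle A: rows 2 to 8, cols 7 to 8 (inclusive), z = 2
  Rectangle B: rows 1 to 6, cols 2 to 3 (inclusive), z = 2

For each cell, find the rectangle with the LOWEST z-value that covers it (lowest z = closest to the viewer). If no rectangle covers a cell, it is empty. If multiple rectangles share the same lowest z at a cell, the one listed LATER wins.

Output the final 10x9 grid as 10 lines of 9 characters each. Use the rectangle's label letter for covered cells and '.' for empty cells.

.........
..BB.....
..BB...AA
..BB...AA
..BB...AA
..BB...AA
..BB...AA
.......AA
.......AA
.........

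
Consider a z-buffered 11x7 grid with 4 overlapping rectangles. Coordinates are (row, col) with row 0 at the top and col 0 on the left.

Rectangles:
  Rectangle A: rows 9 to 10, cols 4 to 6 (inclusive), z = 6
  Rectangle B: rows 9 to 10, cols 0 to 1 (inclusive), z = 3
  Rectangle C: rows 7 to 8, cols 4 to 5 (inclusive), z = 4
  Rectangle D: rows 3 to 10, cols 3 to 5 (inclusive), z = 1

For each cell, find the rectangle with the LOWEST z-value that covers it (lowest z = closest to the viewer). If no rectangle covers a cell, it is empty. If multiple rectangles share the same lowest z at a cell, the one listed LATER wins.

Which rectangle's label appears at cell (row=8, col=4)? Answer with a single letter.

Check cell (8,4):
  A: rows 9-10 cols 4-6 -> outside (row miss)
  B: rows 9-10 cols 0-1 -> outside (row miss)
  C: rows 7-8 cols 4-5 z=4 -> covers; best now C (z=4)
  D: rows 3-10 cols 3-5 z=1 -> covers; best now D (z=1)
Winner: D at z=1

Answer: D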